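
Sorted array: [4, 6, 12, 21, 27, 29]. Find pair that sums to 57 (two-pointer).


Two pointers: lo=0, hi=5
No pair sums to 57


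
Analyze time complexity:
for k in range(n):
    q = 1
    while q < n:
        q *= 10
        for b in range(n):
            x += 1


Per nesting level: O(n) * O(log n) * O(n) = O(n^2 log n)
Complexity: O(n^2 log n)


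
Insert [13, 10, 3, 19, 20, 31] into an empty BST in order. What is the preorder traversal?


Root = 13; build tree by BST insertion.
Preorder traversal: [13, 10, 3, 19, 20, 31]


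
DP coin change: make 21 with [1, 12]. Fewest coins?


dp[0]=0; dp[i]=1+min(dp[i-c] for c in coins)
...dp[16]=5, dp[17]=6, dp[18]=7, dp[19]=8, dp[20]=9, dp[21]=10
Minimum coins for 21 = 10


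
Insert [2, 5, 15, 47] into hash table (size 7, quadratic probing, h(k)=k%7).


Insertions: 2->slot 2; 5->slot 5; 15->slot 1; 47->slot 6
Table: [None, 15, 2, None, None, 5, 47]


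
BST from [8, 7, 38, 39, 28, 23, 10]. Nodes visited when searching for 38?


BST root = 8
Search for 38: compare at each node
Path: [8, 38]


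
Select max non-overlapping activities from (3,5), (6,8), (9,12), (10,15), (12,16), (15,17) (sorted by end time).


Greedy: pick earliest-ending, then skip overlaps.
Selected (4 activities): [(3, 5), (6, 8), (9, 12), (12, 16)]


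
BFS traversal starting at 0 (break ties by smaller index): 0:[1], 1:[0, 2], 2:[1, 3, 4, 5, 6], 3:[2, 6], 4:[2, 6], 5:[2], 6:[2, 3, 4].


BFS queue: start with [0]
Visit order: [0, 1, 2, 3, 4, 5, 6]


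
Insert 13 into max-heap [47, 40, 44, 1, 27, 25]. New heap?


Append 13: [47, 40, 44, 1, 27, 25, 13]
Bubble up: no swaps needed
Result: [47, 40, 44, 1, 27, 25, 13]


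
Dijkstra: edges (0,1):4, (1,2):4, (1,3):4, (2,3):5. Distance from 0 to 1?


Dijkstra from 0:
Distances: {0: 0, 1: 4, 2: 8, 3: 8}
Shortest distance to 1 = 4, path = [0, 1]


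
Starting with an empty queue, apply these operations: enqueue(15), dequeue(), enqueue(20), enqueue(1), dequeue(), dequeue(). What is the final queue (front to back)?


enqueue(15) -> [15]
dequeue() returns 15 -> []
enqueue(20) -> [20]
enqueue(1) -> [20, 1]
dequeue() returns 20 -> [1]
dequeue() returns 1 -> []
Final queue (front to back): []


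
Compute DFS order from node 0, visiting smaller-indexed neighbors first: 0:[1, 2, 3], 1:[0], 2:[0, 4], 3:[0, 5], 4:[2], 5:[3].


DFS stack-based: start with [0]
Visit order: [0, 1, 2, 4, 3, 5]


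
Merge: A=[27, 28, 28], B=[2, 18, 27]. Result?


Compare heads, take smaller each step.
Merged: [2, 18, 27, 27, 28, 28]


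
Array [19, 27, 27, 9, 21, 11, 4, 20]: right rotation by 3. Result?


Right rotate by 3: [11, 4, 20, 19, 27, 27, 9, 21]


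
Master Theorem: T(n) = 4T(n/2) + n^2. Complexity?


a=4, b=2, c=2. log_2(4)=2 = c=2. Case 2: O(n^c log n) = O(n^2 log n)
Complexity: O(n^2 log n)


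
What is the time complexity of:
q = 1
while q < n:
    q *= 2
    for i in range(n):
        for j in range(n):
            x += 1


Per nesting level: O(log n) * O(n) * O(n) = O(n^2 log n)
Complexity: O(n^2 log n)


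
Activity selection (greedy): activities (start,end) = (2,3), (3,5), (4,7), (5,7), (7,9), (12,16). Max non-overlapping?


Greedy: pick earliest-ending, then skip overlaps.
Selected (5 activities): [(2, 3), (3, 5), (5, 7), (7, 9), (12, 16)]


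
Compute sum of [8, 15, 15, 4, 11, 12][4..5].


Prefix sums: [0, 8, 23, 38, 42, 53, 65]
Sum[4..5] = prefix[6] - prefix[4] = 65 - 42 = 23


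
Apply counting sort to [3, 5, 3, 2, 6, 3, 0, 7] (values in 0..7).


Count array: [1, 0, 1, 3, 0, 1, 1, 1]
Reconstruct: [0, 2, 3, 3, 3, 5, 6, 7]


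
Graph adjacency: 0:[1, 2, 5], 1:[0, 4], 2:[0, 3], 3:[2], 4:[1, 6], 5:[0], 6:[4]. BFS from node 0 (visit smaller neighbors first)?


BFS queue: start with [0]
Visit order: [0, 1, 2, 5, 4, 3, 6]


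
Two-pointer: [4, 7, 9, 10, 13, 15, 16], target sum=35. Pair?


Two pointers: lo=0, hi=6
No pair sums to 35


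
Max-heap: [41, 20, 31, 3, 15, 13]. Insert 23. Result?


Append 23: [41, 20, 31, 3, 15, 13, 23]
Bubble up: no swaps needed
Result: [41, 20, 31, 3, 15, 13, 23]


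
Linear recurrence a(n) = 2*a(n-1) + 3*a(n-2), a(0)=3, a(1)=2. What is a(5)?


Build bottom-up:
...a(3)=32, a(4)=103, a(5)=2*103+3*32=302


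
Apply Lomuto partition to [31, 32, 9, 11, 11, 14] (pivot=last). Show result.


Elements <= 14 go left of pivot.
Result: [9, 11, 11, 14, 31, 32], pivot at index 3


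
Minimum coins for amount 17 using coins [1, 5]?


dp[0]=0; dp[i]=1+min(dp[i-c] for c in coins)
...dp[12]=4, dp[13]=5, dp[14]=6, dp[15]=3, dp[16]=4, dp[17]=5
Minimum coins for 17 = 5


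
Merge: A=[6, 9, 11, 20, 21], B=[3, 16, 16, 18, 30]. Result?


Compare heads, take smaller each step.
Merged: [3, 6, 9, 11, 16, 16, 18, 20, 21, 30]


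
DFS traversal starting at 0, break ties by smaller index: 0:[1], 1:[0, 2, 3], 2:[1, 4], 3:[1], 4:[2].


DFS stack-based: start with [0]
Visit order: [0, 1, 2, 4, 3]


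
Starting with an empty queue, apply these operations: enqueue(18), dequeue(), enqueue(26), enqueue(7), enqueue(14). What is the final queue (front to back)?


enqueue(18) -> [18]
dequeue() returns 18 -> []
enqueue(26) -> [26]
enqueue(7) -> [26, 7]
enqueue(14) -> [26, 7, 14]
Final queue (front to back): [26, 7, 14]


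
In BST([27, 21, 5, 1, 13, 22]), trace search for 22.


BST root = 27
Search for 22: compare at each node
Path: [27, 21, 22]


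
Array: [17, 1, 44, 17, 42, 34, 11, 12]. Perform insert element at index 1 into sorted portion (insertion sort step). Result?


After one pass: [1, 17, 44, 17, 42, 34, 11, 12]


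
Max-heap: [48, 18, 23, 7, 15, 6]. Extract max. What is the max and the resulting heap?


Max = 48
Replace root with last, heapify down
Resulting heap: [23, 18, 6, 7, 15]


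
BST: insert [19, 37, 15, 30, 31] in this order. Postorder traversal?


Root = 19; build tree by BST insertion.
Postorder traversal: [15, 31, 30, 37, 19]


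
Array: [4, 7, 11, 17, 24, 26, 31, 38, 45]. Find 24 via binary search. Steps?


Search for 24:
[0,8] mid=4 arr[4]=24
Total: 1 comparisons


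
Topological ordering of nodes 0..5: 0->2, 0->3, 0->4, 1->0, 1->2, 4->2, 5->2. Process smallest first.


Kahn's algorithm, process smallest node first
Order: [1, 0, 3, 4, 5, 2]


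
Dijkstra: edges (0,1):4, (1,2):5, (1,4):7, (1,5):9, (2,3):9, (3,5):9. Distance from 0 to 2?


Dijkstra from 0:
Distances: {0: 0, 1: 4, 2: 9, 3: 18, 4: 11, 5: 13}
Shortest distance to 2 = 9, path = [0, 1, 2]


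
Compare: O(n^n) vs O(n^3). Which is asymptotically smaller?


cubic grows slower than n^n
O(n^3) is asymptotically smaller; O(n^n) grows faster


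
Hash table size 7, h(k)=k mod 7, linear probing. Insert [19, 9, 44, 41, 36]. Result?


Insertions: 19->slot 5; 9->slot 2; 44->slot 3; 41->slot 6; 36->slot 1
Table: [None, 36, 9, 44, None, 19, 41]


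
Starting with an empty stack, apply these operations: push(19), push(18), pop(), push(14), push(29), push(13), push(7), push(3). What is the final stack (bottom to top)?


push(19) -> [19]
push(18) -> [19, 18]
pop() returns 18 -> [19]
push(14) -> [19, 14]
push(29) -> [19, 14, 29]
push(13) -> [19, 14, 29, 13]
push(7) -> [19, 14, 29, 13, 7]
push(3) -> [19, 14, 29, 13, 7, 3]
Final stack (bottom to top): [19, 14, 29, 13, 7, 3]


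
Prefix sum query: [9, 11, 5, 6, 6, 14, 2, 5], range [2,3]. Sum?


Prefix sums: [0, 9, 20, 25, 31, 37, 51, 53, 58]
Sum[2..3] = prefix[4] - prefix[2] = 31 - 20 = 11


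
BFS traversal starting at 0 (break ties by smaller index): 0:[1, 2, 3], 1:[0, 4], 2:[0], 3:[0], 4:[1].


BFS queue: start with [0]
Visit order: [0, 1, 2, 3, 4]


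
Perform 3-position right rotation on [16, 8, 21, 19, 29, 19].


Right rotate by 3: [19, 29, 19, 16, 8, 21]


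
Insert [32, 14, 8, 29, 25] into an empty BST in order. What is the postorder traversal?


Root = 32; build tree by BST insertion.
Postorder traversal: [8, 25, 29, 14, 32]


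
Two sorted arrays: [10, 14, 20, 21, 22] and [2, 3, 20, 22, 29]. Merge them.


Compare heads, take smaller each step.
Merged: [2, 3, 10, 14, 20, 20, 21, 22, 22, 29]


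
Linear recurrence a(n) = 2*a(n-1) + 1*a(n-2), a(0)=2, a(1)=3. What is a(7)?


Build bottom-up:
...a(5)=111, a(6)=268, a(7)=2*268+1*111=647


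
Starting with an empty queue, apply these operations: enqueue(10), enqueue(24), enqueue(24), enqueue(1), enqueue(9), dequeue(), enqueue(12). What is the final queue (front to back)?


enqueue(10) -> [10]
enqueue(24) -> [10, 24]
enqueue(24) -> [10, 24, 24]
enqueue(1) -> [10, 24, 24, 1]
enqueue(9) -> [10, 24, 24, 1, 9]
dequeue() returns 10 -> [24, 24, 1, 9]
enqueue(12) -> [24, 24, 1, 9, 12]
Final queue (front to back): [24, 24, 1, 9, 12]


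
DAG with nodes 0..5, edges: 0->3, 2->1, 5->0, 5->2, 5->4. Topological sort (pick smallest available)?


Kahn's algorithm, process smallest node first
Order: [5, 0, 2, 1, 3, 4]


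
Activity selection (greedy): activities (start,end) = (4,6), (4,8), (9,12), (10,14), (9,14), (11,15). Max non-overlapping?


Greedy: pick earliest-ending, then skip overlaps.
Selected (2 activities): [(4, 6), (9, 12)]


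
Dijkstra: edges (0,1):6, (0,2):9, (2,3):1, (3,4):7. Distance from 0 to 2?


Dijkstra from 0:
Distances: {0: 0, 1: 6, 2: 9, 3: 10, 4: 17}
Shortest distance to 2 = 9, path = [0, 2]


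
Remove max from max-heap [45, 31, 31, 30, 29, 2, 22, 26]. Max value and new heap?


Max = 45
Replace root with last, heapify down
Resulting heap: [31, 30, 31, 26, 29, 2, 22]


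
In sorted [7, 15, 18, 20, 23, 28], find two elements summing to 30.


Two pointers: lo=0, hi=5
Found pair: (7, 23) summing to 30


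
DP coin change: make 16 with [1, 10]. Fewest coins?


dp[0]=0; dp[i]=1+min(dp[i-c] for c in coins)
...dp[11]=2, dp[12]=3, dp[13]=4, dp[14]=5, dp[15]=6, dp[16]=7
Minimum coins for 16 = 7


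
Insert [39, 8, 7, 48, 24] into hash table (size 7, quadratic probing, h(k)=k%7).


Insertions: 39->slot 4; 8->slot 1; 7->slot 0; 48->slot 6; 24->slot 3
Table: [7, 8, None, 24, 39, None, 48]


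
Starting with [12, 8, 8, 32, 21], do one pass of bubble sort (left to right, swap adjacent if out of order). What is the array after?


After one pass: [8, 8, 12, 21, 32]


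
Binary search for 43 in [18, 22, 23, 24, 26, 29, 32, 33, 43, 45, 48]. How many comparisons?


Search for 43:
[0,10] mid=5 arr[5]=29
[6,10] mid=8 arr[8]=43
Total: 2 comparisons


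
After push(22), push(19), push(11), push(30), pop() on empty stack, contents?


push(22) -> [22]
push(19) -> [22, 19]
push(11) -> [22, 19, 11]
push(30) -> [22, 19, 11, 30]
pop() returns 30 -> [22, 19, 11]
Final stack (bottom to top): [22, 19, 11]


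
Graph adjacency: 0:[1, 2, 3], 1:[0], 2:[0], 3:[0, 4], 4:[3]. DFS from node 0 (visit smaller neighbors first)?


DFS stack-based: start with [0]
Visit order: [0, 1, 2, 3, 4]


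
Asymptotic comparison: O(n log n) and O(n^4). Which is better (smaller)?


linearithmic grows slower than quartic
O(n log n) is asymptotically smaller; O(n^4) grows faster


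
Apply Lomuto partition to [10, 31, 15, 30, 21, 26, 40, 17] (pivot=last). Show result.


Elements <= 17 go left of pivot.
Result: [10, 15, 17, 30, 21, 26, 40, 31], pivot at index 2


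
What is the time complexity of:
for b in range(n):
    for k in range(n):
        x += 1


Per nesting level: O(n) * O(n) = O(n^2)
Complexity: O(n^2)


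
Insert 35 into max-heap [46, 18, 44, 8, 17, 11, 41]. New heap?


Append 35: [46, 18, 44, 8, 17, 11, 41, 35]
Bubble up: swap idx 7(35) with idx 3(8); swap idx 3(35) with idx 1(18)
Result: [46, 35, 44, 18, 17, 11, 41, 8]


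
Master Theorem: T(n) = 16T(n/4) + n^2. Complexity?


a=16, b=4, c=2. log_4(16)=2 = c=2. Case 2: O(n^c log n) = O(n^2 log n)
Complexity: O(n^2 log n)


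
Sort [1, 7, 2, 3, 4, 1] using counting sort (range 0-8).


Count array: [0, 2, 1, 1, 1, 0, 0, 1, 0]
Reconstruct: [1, 1, 2, 3, 4, 7]


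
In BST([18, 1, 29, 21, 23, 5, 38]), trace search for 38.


BST root = 18
Search for 38: compare at each node
Path: [18, 29, 38]


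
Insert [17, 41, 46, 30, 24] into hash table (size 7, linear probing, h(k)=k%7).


Insertions: 17->slot 3; 41->slot 6; 46->slot 4; 30->slot 2; 24->slot 5
Table: [None, None, 30, 17, 46, 24, 41]


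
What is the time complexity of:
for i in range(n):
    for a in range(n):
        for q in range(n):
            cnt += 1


Per nesting level: O(n) * O(n) * O(n) = O(n^3)
Complexity: O(n^3)


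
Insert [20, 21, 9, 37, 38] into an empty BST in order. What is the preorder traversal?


Root = 20; build tree by BST insertion.
Preorder traversal: [20, 9, 21, 37, 38]


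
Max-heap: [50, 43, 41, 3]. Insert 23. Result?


Append 23: [50, 43, 41, 3, 23]
Bubble up: no swaps needed
Result: [50, 43, 41, 3, 23]


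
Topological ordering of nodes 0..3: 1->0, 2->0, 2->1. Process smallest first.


Kahn's algorithm, process smallest node first
Order: [2, 1, 0, 3]


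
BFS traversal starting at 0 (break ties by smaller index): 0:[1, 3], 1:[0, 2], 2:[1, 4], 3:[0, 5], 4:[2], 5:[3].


BFS queue: start with [0]
Visit order: [0, 1, 3, 2, 5, 4]


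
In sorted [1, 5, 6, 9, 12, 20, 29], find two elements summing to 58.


Two pointers: lo=0, hi=6
No pair sums to 58


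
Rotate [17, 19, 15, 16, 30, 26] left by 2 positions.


Left rotate by 2: [15, 16, 30, 26, 17, 19]


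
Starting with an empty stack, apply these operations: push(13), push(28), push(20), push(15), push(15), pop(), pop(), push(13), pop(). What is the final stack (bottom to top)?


push(13) -> [13]
push(28) -> [13, 28]
push(20) -> [13, 28, 20]
push(15) -> [13, 28, 20, 15]
push(15) -> [13, 28, 20, 15, 15]
pop() returns 15 -> [13, 28, 20, 15]
pop() returns 15 -> [13, 28, 20]
push(13) -> [13, 28, 20, 13]
pop() returns 13 -> [13, 28, 20]
Final stack (bottom to top): [13, 28, 20]


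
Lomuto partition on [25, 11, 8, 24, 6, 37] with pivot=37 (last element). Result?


Elements <= 37 go left of pivot.
Result: [25, 11, 8, 24, 6, 37], pivot at index 5


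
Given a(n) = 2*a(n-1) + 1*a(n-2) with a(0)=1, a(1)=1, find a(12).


Build bottom-up:
...a(10)=3363, a(11)=8119, a(12)=2*8119+1*3363=19601


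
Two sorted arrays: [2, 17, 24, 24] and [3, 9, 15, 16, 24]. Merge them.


Compare heads, take smaller each step.
Merged: [2, 3, 9, 15, 16, 17, 24, 24, 24]


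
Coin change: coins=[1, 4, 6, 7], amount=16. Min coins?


dp[0]=0; dp[i]=1+min(dp[i-c] for c in coins)
...dp[11]=2, dp[12]=2, dp[13]=2, dp[14]=2, dp[15]=3, dp[16]=3
Minimum coins for 16 = 3


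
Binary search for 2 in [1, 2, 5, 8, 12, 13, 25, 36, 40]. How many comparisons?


Search for 2:
[0,8] mid=4 arr[4]=12
[0,3] mid=1 arr[1]=2
Total: 2 comparisons


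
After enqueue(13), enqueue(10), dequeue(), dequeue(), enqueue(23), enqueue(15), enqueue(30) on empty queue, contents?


enqueue(13) -> [13]
enqueue(10) -> [13, 10]
dequeue() returns 13 -> [10]
dequeue() returns 10 -> []
enqueue(23) -> [23]
enqueue(15) -> [23, 15]
enqueue(30) -> [23, 15, 30]
Final queue (front to back): [23, 15, 30]


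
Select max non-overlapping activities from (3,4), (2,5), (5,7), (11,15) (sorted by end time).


Greedy: pick earliest-ending, then skip overlaps.
Selected (3 activities): [(3, 4), (5, 7), (11, 15)]


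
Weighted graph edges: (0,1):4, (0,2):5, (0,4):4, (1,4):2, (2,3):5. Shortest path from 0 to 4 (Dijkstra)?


Dijkstra from 0:
Distances: {0: 0, 1: 4, 2: 5, 3: 10, 4: 4}
Shortest distance to 4 = 4, path = [0, 4]


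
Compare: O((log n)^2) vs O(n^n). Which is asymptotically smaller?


polylogarithmic grows slower than n^n
O((log n)^2) is asymptotically smaller; O(n^n) grows faster


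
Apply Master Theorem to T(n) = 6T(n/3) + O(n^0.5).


a=6, b=3, c=0.5. log_3(6)=1.631 > c=0.5. Case 1: O(n^log_b(a)) = O(n^1.631)
Complexity: O(n^1.631)


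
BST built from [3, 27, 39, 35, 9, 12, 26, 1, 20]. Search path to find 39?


BST root = 3
Search for 39: compare at each node
Path: [3, 27, 39]


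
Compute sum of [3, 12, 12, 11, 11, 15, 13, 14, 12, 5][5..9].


Prefix sums: [0, 3, 15, 27, 38, 49, 64, 77, 91, 103, 108]
Sum[5..9] = prefix[10] - prefix[5] = 108 - 49 = 59


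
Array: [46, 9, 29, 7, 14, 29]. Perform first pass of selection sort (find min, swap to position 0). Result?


After one pass: [7, 9, 29, 46, 14, 29]


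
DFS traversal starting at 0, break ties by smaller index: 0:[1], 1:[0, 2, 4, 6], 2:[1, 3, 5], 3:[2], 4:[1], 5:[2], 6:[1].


DFS stack-based: start with [0]
Visit order: [0, 1, 2, 3, 5, 4, 6]


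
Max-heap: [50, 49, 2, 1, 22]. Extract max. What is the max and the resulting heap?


Max = 50
Replace root with last, heapify down
Resulting heap: [49, 22, 2, 1]


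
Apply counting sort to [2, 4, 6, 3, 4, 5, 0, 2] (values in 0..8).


Count array: [1, 0, 2, 1, 2, 1, 1, 0, 0]
Reconstruct: [0, 2, 2, 3, 4, 4, 5, 6]


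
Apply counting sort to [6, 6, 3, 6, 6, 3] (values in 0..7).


Count array: [0, 0, 0, 2, 0, 0, 4, 0]
Reconstruct: [3, 3, 6, 6, 6, 6]


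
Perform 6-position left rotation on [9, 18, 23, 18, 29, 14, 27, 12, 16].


Left rotate by 6: [27, 12, 16, 9, 18, 23, 18, 29, 14]


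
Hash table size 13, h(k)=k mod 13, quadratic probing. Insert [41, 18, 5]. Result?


Insertions: 41->slot 2; 18->slot 5; 5->slot 6
Table: [None, None, 41, None, None, 18, 5, None, None, None, None, None, None]


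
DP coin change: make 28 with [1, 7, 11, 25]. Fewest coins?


dp[0]=0; dp[i]=1+min(dp[i-c] for c in coins)
...dp[23]=3, dp[24]=4, dp[25]=1, dp[26]=2, dp[27]=3, dp[28]=4
Minimum coins for 28 = 4


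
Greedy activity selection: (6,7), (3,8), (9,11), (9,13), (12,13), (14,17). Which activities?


Greedy: pick earliest-ending, then skip overlaps.
Selected (4 activities): [(6, 7), (9, 11), (12, 13), (14, 17)]


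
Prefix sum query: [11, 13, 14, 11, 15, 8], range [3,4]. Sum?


Prefix sums: [0, 11, 24, 38, 49, 64, 72]
Sum[3..4] = prefix[5] - prefix[3] = 64 - 38 = 26


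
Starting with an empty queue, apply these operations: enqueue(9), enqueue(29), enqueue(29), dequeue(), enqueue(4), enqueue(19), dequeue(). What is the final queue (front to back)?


enqueue(9) -> [9]
enqueue(29) -> [9, 29]
enqueue(29) -> [9, 29, 29]
dequeue() returns 9 -> [29, 29]
enqueue(4) -> [29, 29, 4]
enqueue(19) -> [29, 29, 4, 19]
dequeue() returns 29 -> [29, 4, 19]
Final queue (front to back): [29, 4, 19]


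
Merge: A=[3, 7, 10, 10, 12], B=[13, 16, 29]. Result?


Compare heads, take smaller each step.
Merged: [3, 7, 10, 10, 12, 13, 16, 29]


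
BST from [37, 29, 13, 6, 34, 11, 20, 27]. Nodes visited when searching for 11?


BST root = 37
Search for 11: compare at each node
Path: [37, 29, 13, 6, 11]


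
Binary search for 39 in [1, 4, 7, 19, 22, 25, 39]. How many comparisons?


Search for 39:
[0,6] mid=3 arr[3]=19
[4,6] mid=5 arr[5]=25
[6,6] mid=6 arr[6]=39
Total: 3 comparisons


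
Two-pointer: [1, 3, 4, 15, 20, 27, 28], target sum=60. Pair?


Two pointers: lo=0, hi=6
No pair sums to 60


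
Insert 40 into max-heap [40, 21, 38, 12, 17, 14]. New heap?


Append 40: [40, 21, 38, 12, 17, 14, 40]
Bubble up: swap idx 6(40) with idx 2(38)
Result: [40, 21, 40, 12, 17, 14, 38]


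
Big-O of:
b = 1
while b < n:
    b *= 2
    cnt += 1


Per nesting level: O(log n) = O(log n)
Complexity: O(log n)


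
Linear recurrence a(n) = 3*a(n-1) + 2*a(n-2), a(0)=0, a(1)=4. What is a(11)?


Build bottom-up:
...a(9)=89452, a(10)=318588, a(11)=3*318588+2*89452=1134668


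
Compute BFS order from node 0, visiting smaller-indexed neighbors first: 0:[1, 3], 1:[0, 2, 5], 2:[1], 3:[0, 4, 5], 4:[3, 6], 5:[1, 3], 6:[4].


BFS queue: start with [0]
Visit order: [0, 1, 3, 2, 5, 4, 6]


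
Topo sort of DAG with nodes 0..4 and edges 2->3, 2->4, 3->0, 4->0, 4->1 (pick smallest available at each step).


Kahn's algorithm, process smallest node first
Order: [2, 3, 4, 0, 1]


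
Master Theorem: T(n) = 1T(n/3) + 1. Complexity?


a=1, b=3, c=0. log_3(1)=0 = c=0. Case 2: O(n^c log n) = O(log n)
Complexity: O(log n)


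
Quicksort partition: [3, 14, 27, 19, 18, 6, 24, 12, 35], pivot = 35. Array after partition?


Elements <= 35 go left of pivot.
Result: [3, 14, 27, 19, 18, 6, 24, 12, 35], pivot at index 8


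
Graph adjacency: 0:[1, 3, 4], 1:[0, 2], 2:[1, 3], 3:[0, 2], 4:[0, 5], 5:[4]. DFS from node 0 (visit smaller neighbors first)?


DFS stack-based: start with [0]
Visit order: [0, 1, 2, 3, 4, 5]


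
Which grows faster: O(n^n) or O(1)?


constant grows slower than n^n
O(1) is asymptotically smaller; O(n^n) grows faster


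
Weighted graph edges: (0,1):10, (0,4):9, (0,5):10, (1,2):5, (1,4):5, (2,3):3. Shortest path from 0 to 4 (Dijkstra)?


Dijkstra from 0:
Distances: {0: 0, 1: 10, 2: 15, 3: 18, 4: 9, 5: 10}
Shortest distance to 4 = 9, path = [0, 4]


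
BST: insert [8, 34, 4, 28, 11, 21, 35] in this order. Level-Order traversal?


Root = 8; build tree by BST insertion.
Level-Order traversal: [8, 4, 34, 28, 35, 11, 21]


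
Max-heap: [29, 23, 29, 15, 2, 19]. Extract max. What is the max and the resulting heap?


Max = 29
Replace root with last, heapify down
Resulting heap: [29, 23, 19, 15, 2]


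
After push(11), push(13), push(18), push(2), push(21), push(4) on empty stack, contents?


push(11) -> [11]
push(13) -> [11, 13]
push(18) -> [11, 13, 18]
push(2) -> [11, 13, 18, 2]
push(21) -> [11, 13, 18, 2, 21]
push(4) -> [11, 13, 18, 2, 21, 4]
Final stack (bottom to top): [11, 13, 18, 2, 21, 4]


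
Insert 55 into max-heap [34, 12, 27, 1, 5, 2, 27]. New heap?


Append 55: [34, 12, 27, 1, 5, 2, 27, 55]
Bubble up: swap idx 7(55) with idx 3(1); swap idx 3(55) with idx 1(12); swap idx 1(55) with idx 0(34)
Result: [55, 34, 27, 12, 5, 2, 27, 1]


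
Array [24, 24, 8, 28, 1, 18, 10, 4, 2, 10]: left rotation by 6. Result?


Left rotate by 6: [10, 4, 2, 10, 24, 24, 8, 28, 1, 18]


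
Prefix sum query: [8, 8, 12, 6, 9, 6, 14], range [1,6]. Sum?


Prefix sums: [0, 8, 16, 28, 34, 43, 49, 63]
Sum[1..6] = prefix[7] - prefix[1] = 63 - 8 = 55


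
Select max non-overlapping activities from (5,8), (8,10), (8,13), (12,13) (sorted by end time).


Greedy: pick earliest-ending, then skip overlaps.
Selected (3 activities): [(5, 8), (8, 10), (12, 13)]


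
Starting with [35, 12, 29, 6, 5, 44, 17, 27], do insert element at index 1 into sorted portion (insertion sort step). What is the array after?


After one pass: [12, 35, 29, 6, 5, 44, 17, 27]


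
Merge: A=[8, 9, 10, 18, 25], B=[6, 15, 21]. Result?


Compare heads, take smaller each step.
Merged: [6, 8, 9, 10, 15, 18, 21, 25]


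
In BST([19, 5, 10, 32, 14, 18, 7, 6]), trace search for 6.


BST root = 19
Search for 6: compare at each node
Path: [19, 5, 10, 7, 6]


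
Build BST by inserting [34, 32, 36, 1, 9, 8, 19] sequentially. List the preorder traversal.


Root = 34; build tree by BST insertion.
Preorder traversal: [34, 32, 1, 9, 8, 19, 36]


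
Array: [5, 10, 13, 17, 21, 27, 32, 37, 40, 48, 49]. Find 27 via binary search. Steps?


Search for 27:
[0,10] mid=5 arr[5]=27
Total: 1 comparisons


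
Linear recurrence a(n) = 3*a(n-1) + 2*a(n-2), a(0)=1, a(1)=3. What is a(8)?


Build bottom-up:
...a(6)=1763, a(7)=6279, a(8)=3*6279+2*1763=22363


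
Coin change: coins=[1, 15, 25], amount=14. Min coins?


dp[0]=0; dp[i]=1+min(dp[i-c] for c in coins)
...dp[9]=9, dp[10]=10, dp[11]=11, dp[12]=12, dp[13]=13, dp[14]=14
Minimum coins for 14 = 14


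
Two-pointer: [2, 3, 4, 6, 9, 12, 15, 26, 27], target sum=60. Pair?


Two pointers: lo=0, hi=8
No pair sums to 60


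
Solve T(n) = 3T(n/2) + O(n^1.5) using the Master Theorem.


a=3, b=2, c=1.5. log_2(3)=1.585 > c=1.5. Case 1: O(n^log_b(a)) = O(n^1.585)
Complexity: O(n^1.585)


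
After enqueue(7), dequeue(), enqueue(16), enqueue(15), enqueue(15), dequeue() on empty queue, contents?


enqueue(7) -> [7]
dequeue() returns 7 -> []
enqueue(16) -> [16]
enqueue(15) -> [16, 15]
enqueue(15) -> [16, 15, 15]
dequeue() returns 16 -> [15, 15]
Final queue (front to back): [15, 15]


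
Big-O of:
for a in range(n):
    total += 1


Per nesting level: O(n) = O(n)
Complexity: O(n)


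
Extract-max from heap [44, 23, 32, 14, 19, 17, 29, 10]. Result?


Max = 44
Replace root with last, heapify down
Resulting heap: [32, 23, 29, 14, 19, 17, 10]


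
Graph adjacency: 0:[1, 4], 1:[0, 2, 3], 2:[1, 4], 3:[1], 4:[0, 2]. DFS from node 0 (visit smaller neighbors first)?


DFS stack-based: start with [0]
Visit order: [0, 1, 2, 4, 3]


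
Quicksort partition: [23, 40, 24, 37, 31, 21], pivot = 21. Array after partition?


Elements <= 21 go left of pivot.
Result: [21, 40, 24, 37, 31, 23], pivot at index 0


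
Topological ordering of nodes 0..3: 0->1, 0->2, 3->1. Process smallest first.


Kahn's algorithm, process smallest node first
Order: [0, 2, 3, 1]


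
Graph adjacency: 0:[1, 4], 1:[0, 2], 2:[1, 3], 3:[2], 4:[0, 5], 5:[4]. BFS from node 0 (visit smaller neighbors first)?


BFS queue: start with [0]
Visit order: [0, 1, 4, 2, 5, 3]


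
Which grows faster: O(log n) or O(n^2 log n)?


logarithmic grows slower than n^2 log n
O(log n) is asymptotically smaller; O(n^2 log n) grows faster


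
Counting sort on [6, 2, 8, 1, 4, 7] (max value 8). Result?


Count array: [0, 1, 1, 0, 1, 0, 1, 1, 1]
Reconstruct: [1, 2, 4, 6, 7, 8]


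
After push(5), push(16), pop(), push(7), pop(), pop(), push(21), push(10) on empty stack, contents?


push(5) -> [5]
push(16) -> [5, 16]
pop() returns 16 -> [5]
push(7) -> [5, 7]
pop() returns 7 -> [5]
pop() returns 5 -> []
push(21) -> [21]
push(10) -> [21, 10]
Final stack (bottom to top): [21, 10]


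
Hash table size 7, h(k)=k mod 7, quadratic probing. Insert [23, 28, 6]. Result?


Insertions: 23->slot 2; 28->slot 0; 6->slot 6
Table: [28, None, 23, None, None, None, 6]


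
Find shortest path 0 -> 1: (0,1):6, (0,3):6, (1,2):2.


Dijkstra from 0:
Distances: {0: 0, 1: 6, 2: 8, 3: 6}
Shortest distance to 1 = 6, path = [0, 1]


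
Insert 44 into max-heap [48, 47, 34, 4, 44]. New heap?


Append 44: [48, 47, 34, 4, 44, 44]
Bubble up: swap idx 5(44) with idx 2(34)
Result: [48, 47, 44, 4, 44, 34]


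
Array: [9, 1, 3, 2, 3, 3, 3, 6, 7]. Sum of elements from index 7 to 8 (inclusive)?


Prefix sums: [0, 9, 10, 13, 15, 18, 21, 24, 30, 37]
Sum[7..8] = prefix[9] - prefix[7] = 37 - 24 = 13


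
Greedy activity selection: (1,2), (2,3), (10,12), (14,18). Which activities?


Greedy: pick earliest-ending, then skip overlaps.
Selected (4 activities): [(1, 2), (2, 3), (10, 12), (14, 18)]


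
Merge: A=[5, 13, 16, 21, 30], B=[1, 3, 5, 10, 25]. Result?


Compare heads, take smaller each step.
Merged: [1, 3, 5, 5, 10, 13, 16, 21, 25, 30]


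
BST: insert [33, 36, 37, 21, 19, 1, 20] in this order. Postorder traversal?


Root = 33; build tree by BST insertion.
Postorder traversal: [1, 20, 19, 21, 37, 36, 33]


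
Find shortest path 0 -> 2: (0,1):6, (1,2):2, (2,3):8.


Dijkstra from 0:
Distances: {0: 0, 1: 6, 2: 8, 3: 16}
Shortest distance to 2 = 8, path = [0, 1, 2]


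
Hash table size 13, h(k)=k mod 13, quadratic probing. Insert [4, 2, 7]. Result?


Insertions: 4->slot 4; 2->slot 2; 7->slot 7
Table: [None, None, 2, None, 4, None, None, 7, None, None, None, None, None]


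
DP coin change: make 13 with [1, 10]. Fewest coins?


dp[0]=0; dp[i]=1+min(dp[i-c] for c in coins)
...dp[8]=8, dp[9]=9, dp[10]=1, dp[11]=2, dp[12]=3, dp[13]=4
Minimum coins for 13 = 4


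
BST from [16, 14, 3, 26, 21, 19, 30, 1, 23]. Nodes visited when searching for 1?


BST root = 16
Search for 1: compare at each node
Path: [16, 14, 3, 1]


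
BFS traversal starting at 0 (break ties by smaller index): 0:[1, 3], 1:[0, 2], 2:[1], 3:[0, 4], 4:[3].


BFS queue: start with [0]
Visit order: [0, 1, 3, 2, 4]


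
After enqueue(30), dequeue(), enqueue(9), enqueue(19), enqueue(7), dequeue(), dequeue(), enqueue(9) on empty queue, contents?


enqueue(30) -> [30]
dequeue() returns 30 -> []
enqueue(9) -> [9]
enqueue(19) -> [9, 19]
enqueue(7) -> [9, 19, 7]
dequeue() returns 9 -> [19, 7]
dequeue() returns 19 -> [7]
enqueue(9) -> [7, 9]
Final queue (front to back): [7, 9]


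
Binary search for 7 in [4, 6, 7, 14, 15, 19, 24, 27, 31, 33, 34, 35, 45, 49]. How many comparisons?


Search for 7:
[0,13] mid=6 arr[6]=24
[0,5] mid=2 arr[2]=7
Total: 2 comparisons


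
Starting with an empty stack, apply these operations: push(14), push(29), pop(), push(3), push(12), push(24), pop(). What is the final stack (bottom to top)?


push(14) -> [14]
push(29) -> [14, 29]
pop() returns 29 -> [14]
push(3) -> [14, 3]
push(12) -> [14, 3, 12]
push(24) -> [14, 3, 12, 24]
pop() returns 24 -> [14, 3, 12]
Final stack (bottom to top): [14, 3, 12]


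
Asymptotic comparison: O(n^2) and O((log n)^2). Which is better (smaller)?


polylogarithmic grows slower than quadratic
O((log n)^2) is asymptotically smaller; O(n^2) grows faster


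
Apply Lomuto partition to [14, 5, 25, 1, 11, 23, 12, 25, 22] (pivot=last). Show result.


Elements <= 22 go left of pivot.
Result: [14, 5, 1, 11, 12, 22, 25, 25, 23], pivot at index 5


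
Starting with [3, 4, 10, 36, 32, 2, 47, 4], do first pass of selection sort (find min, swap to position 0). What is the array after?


After one pass: [2, 4, 10, 36, 32, 3, 47, 4]


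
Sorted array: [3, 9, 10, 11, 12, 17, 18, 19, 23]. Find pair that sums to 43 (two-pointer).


Two pointers: lo=0, hi=8
No pair sums to 43


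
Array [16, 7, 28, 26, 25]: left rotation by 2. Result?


Left rotate by 2: [28, 26, 25, 16, 7]


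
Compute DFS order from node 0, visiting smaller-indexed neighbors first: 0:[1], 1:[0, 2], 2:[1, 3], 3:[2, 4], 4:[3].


DFS stack-based: start with [0]
Visit order: [0, 1, 2, 3, 4]


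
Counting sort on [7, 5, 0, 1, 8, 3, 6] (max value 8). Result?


Count array: [1, 1, 0, 1, 0, 1, 1, 1, 1]
Reconstruct: [0, 1, 3, 5, 6, 7, 8]


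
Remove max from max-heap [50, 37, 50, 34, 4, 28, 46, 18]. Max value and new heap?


Max = 50
Replace root with last, heapify down
Resulting heap: [50, 37, 46, 34, 4, 28, 18]


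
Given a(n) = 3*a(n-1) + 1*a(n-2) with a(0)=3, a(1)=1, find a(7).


Build bottom-up:
...a(5)=208, a(6)=687, a(7)=3*687+1*208=2269


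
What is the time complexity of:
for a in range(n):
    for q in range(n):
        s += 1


Per nesting level: O(n) * O(n) = O(n^2)
Complexity: O(n^2)


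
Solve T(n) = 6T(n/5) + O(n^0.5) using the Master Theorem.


a=6, b=5, c=0.5. log_5(6)=1.113 > c=0.5. Case 1: O(n^log_b(a)) = O(n^1.113)
Complexity: O(n^1.113)


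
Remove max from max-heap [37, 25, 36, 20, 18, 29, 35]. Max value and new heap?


Max = 37
Replace root with last, heapify down
Resulting heap: [36, 25, 35, 20, 18, 29]


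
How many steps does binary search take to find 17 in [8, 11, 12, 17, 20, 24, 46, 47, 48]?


Search for 17:
[0,8] mid=4 arr[4]=20
[0,3] mid=1 arr[1]=11
[2,3] mid=2 arr[2]=12
[3,3] mid=3 arr[3]=17
Total: 4 comparisons


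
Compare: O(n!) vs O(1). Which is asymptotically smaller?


constant grows slower than factorial
O(1) is asymptotically smaller; O(n!) grows faster


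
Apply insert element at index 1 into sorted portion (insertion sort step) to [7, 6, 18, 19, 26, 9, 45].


After one pass: [6, 7, 18, 19, 26, 9, 45]


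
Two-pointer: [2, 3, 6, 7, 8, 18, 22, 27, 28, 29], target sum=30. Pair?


Two pointers: lo=0, hi=9
Found pair: (2, 28) summing to 30


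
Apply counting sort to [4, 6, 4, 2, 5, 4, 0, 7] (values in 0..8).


Count array: [1, 0, 1, 0, 3, 1, 1, 1, 0]
Reconstruct: [0, 2, 4, 4, 4, 5, 6, 7]


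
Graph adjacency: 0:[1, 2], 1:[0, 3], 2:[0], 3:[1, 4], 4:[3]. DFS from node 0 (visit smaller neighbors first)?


DFS stack-based: start with [0]
Visit order: [0, 1, 3, 4, 2]


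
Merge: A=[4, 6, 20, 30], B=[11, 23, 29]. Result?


Compare heads, take smaller each step.
Merged: [4, 6, 11, 20, 23, 29, 30]


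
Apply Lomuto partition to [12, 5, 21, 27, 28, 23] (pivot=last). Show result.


Elements <= 23 go left of pivot.
Result: [12, 5, 21, 23, 28, 27], pivot at index 3


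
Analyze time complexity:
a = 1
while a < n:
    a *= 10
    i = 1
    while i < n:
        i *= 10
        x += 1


Per nesting level: O(log n) * O(log n) = O((log n)^2)
Complexity: O((log n)^2)


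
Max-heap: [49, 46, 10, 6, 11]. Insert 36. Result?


Append 36: [49, 46, 10, 6, 11, 36]
Bubble up: swap idx 5(36) with idx 2(10)
Result: [49, 46, 36, 6, 11, 10]


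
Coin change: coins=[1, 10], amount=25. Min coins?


dp[0]=0; dp[i]=1+min(dp[i-c] for c in coins)
...dp[20]=2, dp[21]=3, dp[22]=4, dp[23]=5, dp[24]=6, dp[25]=7
Minimum coins for 25 = 7


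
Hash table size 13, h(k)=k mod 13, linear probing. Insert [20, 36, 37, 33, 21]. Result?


Insertions: 20->slot 7; 36->slot 10; 37->slot 11; 33->slot 8; 21->slot 9
Table: [None, None, None, None, None, None, None, 20, 33, 21, 36, 37, None]


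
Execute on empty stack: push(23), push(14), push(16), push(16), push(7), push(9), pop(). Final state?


push(23) -> [23]
push(14) -> [23, 14]
push(16) -> [23, 14, 16]
push(16) -> [23, 14, 16, 16]
push(7) -> [23, 14, 16, 16, 7]
push(9) -> [23, 14, 16, 16, 7, 9]
pop() returns 9 -> [23, 14, 16, 16, 7]
Final stack (bottom to top): [23, 14, 16, 16, 7]


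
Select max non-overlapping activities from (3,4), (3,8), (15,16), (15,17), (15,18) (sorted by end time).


Greedy: pick earliest-ending, then skip overlaps.
Selected (2 activities): [(3, 4), (15, 16)]


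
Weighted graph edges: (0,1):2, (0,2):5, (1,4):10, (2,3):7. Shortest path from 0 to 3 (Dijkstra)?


Dijkstra from 0:
Distances: {0: 0, 1: 2, 2: 5, 3: 12, 4: 12}
Shortest distance to 3 = 12, path = [0, 2, 3]


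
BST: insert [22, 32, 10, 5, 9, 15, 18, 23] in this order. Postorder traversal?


Root = 22; build tree by BST insertion.
Postorder traversal: [9, 5, 18, 15, 10, 23, 32, 22]


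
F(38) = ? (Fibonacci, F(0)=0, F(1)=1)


F(n)=F(n-1)+F(n-2)
...F(36)=14930352, F(37)=24157817, F(38)=39088169


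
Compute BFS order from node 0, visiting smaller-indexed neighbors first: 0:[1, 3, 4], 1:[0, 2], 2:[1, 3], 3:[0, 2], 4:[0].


BFS queue: start with [0]
Visit order: [0, 1, 3, 4, 2]


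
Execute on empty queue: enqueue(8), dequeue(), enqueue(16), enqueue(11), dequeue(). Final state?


enqueue(8) -> [8]
dequeue() returns 8 -> []
enqueue(16) -> [16]
enqueue(11) -> [16, 11]
dequeue() returns 16 -> [11]
Final queue (front to back): [11]


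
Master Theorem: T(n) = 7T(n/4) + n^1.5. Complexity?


a=7, b=4, c=1.5. log_4(7)=1.404 < c=1.5. Case 3: O(n^c) = O(n^1.500)
Complexity: O(n^1.500)


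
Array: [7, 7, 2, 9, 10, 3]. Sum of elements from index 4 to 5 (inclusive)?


Prefix sums: [0, 7, 14, 16, 25, 35, 38]
Sum[4..5] = prefix[6] - prefix[4] = 38 - 25 = 13


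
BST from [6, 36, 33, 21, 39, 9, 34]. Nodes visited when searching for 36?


BST root = 6
Search for 36: compare at each node
Path: [6, 36]


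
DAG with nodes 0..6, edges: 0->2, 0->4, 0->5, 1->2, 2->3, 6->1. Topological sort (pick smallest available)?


Kahn's algorithm, process smallest node first
Order: [0, 4, 5, 6, 1, 2, 3]


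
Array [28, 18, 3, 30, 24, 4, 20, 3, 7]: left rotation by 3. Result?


Left rotate by 3: [30, 24, 4, 20, 3, 7, 28, 18, 3]


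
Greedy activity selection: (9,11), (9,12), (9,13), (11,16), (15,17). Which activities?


Greedy: pick earliest-ending, then skip overlaps.
Selected (2 activities): [(9, 11), (11, 16)]


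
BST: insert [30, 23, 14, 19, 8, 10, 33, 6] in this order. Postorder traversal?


Root = 30; build tree by BST insertion.
Postorder traversal: [6, 10, 8, 19, 14, 23, 33, 30]


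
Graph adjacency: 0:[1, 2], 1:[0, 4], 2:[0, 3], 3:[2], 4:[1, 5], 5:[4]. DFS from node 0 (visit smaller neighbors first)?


DFS stack-based: start with [0]
Visit order: [0, 1, 4, 5, 2, 3]


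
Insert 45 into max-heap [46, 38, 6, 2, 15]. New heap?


Append 45: [46, 38, 6, 2, 15, 45]
Bubble up: swap idx 5(45) with idx 2(6)
Result: [46, 38, 45, 2, 15, 6]


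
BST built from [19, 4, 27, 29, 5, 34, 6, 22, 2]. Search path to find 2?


BST root = 19
Search for 2: compare at each node
Path: [19, 4, 2]


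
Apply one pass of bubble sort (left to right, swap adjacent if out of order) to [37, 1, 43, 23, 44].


After one pass: [1, 37, 23, 43, 44]


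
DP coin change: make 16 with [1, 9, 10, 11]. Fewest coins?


dp[0]=0; dp[i]=1+min(dp[i-c] for c in coins)
...dp[11]=1, dp[12]=2, dp[13]=3, dp[14]=4, dp[15]=5, dp[16]=6
Minimum coins for 16 = 6


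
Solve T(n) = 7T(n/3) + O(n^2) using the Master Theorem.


a=7, b=3, c=2. log_3(7)=1.771 < c=2. Case 3: O(n^c) = O(n^2)
Complexity: O(n^2)


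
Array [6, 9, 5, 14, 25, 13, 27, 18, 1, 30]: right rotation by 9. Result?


Right rotate by 9: [9, 5, 14, 25, 13, 27, 18, 1, 30, 6]


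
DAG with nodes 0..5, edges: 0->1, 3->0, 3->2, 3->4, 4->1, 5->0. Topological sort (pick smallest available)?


Kahn's algorithm, process smallest node first
Order: [3, 2, 4, 5, 0, 1]


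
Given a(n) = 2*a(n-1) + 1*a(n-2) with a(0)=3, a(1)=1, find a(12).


Build bottom-up:
...a(10)=5333, a(11)=12875, a(12)=2*12875+1*5333=31083


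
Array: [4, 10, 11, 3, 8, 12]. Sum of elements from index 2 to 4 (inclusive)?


Prefix sums: [0, 4, 14, 25, 28, 36, 48]
Sum[2..4] = prefix[5] - prefix[2] = 36 - 14 = 22


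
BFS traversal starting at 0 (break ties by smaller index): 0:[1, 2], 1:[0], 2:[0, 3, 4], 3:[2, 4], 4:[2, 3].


BFS queue: start with [0]
Visit order: [0, 1, 2, 3, 4]


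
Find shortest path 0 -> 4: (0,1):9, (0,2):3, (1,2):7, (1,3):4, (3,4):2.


Dijkstra from 0:
Distances: {0: 0, 1: 9, 2: 3, 3: 13, 4: 15}
Shortest distance to 4 = 15, path = [0, 1, 3, 4]


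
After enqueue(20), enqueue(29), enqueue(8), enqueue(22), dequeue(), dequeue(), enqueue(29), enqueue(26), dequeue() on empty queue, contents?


enqueue(20) -> [20]
enqueue(29) -> [20, 29]
enqueue(8) -> [20, 29, 8]
enqueue(22) -> [20, 29, 8, 22]
dequeue() returns 20 -> [29, 8, 22]
dequeue() returns 29 -> [8, 22]
enqueue(29) -> [8, 22, 29]
enqueue(26) -> [8, 22, 29, 26]
dequeue() returns 8 -> [22, 29, 26]
Final queue (front to back): [22, 29, 26]


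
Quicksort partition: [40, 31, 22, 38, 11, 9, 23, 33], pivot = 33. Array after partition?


Elements <= 33 go left of pivot.
Result: [31, 22, 11, 9, 23, 33, 40, 38], pivot at index 5


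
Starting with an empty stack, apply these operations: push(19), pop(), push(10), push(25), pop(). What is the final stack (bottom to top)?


push(19) -> [19]
pop() returns 19 -> []
push(10) -> [10]
push(25) -> [10, 25]
pop() returns 25 -> [10]
Final stack (bottom to top): [10]


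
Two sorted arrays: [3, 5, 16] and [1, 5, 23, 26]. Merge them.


Compare heads, take smaller each step.
Merged: [1, 3, 5, 5, 16, 23, 26]


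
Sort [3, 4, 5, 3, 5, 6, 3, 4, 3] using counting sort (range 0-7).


Count array: [0, 0, 0, 4, 2, 2, 1, 0]
Reconstruct: [3, 3, 3, 3, 4, 4, 5, 5, 6]


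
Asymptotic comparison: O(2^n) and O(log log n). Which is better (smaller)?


double-logarithmic grows slower than exponential
O(log log n) is asymptotically smaller; O(2^n) grows faster


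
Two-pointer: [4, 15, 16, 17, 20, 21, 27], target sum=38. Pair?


Two pointers: lo=0, hi=6
Found pair: (17, 21) summing to 38


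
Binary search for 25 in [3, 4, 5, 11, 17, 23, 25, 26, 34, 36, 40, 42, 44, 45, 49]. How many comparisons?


Search for 25:
[0,14] mid=7 arr[7]=26
[0,6] mid=3 arr[3]=11
[4,6] mid=5 arr[5]=23
[6,6] mid=6 arr[6]=25
Total: 4 comparisons
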